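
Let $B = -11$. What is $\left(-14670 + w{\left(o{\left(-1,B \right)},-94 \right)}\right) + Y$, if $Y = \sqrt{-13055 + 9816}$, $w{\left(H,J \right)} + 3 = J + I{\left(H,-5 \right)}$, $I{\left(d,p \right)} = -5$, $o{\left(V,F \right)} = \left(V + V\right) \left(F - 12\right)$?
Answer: $-14772 + i \sqrt{3239} \approx -14772.0 + 56.912 i$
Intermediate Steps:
$o{\left(V,F \right)} = 2 V \left(-12 + F\right)$
$w{\left(H,J \right)} = -8 + J$ ($w{\left(H,J \right)} = -3 + \left(J - 5\right) = -3 + \left(-5 + J\right) = -8 + J$)
$Y = i \sqrt{3239}$ ($Y = \sqrt{-3239} = i \sqrt{3239} \approx 56.912 i$)
$\left(-14670 + w{\left(o{\left(-1,B \right)},-94 \right)}\right) + Y = \left(-14670 - 102\right) + i \sqrt{3239} = -14772 + i \sqrt{3239}$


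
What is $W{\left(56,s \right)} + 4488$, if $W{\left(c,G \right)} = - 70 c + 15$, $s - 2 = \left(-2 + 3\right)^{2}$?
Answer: $583$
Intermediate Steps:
$s = 3$ ($s = 2 + \left(-2 + 3\right)^{2} = 2 + 1^{2} = 2 + 1 = 3$)
$W{\left(c,G \right)} = 15 - 70 c$
$W{\left(56,s \right)} + 4488 = \left(15 - 3920\right) + 4488 = -3905 + 4488 = 583$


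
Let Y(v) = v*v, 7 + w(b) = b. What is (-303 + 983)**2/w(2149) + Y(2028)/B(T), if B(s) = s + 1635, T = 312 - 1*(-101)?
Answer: 17934887/8064 ≈ 2224.1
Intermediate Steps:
w(b) = -7 + b
Y(v) = v**2
T = 413 (T = 312 + 101 = 413)
B(s) = 1635 + s
(-303 + 983)**2/w(2149) + Y(2028)/B(T) = (-303 + 983)**2/(-7 + 2149) + 2028**2/(1635 + 413) = 680**2/2142 + 4112784/2048 = 462400*(1/2142) + 4112784*(1/2048) = 13600/63 + 257049/128 = 17934887/8064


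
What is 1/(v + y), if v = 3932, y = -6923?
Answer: -1/2991 ≈ -0.00033434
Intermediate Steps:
1/(v + y) = 1/(3932 - 6923) = 1/(-2991) = -1/2991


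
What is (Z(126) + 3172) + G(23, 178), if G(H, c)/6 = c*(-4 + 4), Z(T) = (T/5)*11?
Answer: 17246/5 ≈ 3449.2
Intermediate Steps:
Z(T) = 11*T/5 (Z(T) = (T*(⅕))*11 = (T/5)*11 = 11*T/5)
G(H, c) = 0 (G(H, c) = 6*(c*(-4 + 4)) = 6*(c*0) = 6*0 = 0)
(Z(126) + 3172) + G(23, 178) = ((11/5)*126 + 3172) + 0 = (1386/5 + 3172) + 0 = 17246/5 + 0 = 17246/5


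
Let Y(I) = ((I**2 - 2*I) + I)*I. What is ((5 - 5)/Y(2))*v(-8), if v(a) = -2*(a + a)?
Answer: 0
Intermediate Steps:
v(a) = -4*a
Y(I) = I*(I**2 - I) (Y(I) = (I**2 - I)*I = I*(I**2 - I))
((5 - 5)/Y(2))*v(-8) = ((5 - 5)/((2**2*(-1 + 2))))*(-4*(-8)) = (0/((4*1)))*32 = (0/4)*32 = (0*(1/4))*32 = 0*32 = 0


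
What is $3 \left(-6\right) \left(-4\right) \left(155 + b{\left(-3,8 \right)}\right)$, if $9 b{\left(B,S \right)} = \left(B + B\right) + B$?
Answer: $11088$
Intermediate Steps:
$b{\left(B,S \right)} = \frac{B}{3}$ ($b{\left(B,S \right)} = \frac{\left(B + B\right) + B}{9} = \frac{2 B + B}{9} = \frac{3 B}{9} = \frac{B}{3}$)
$3 \left(-6\right) \left(-4\right) \left(155 + b{\left(-3,8 \right)}\right) = 3 \left(-6\right) \left(-4\right) \left(155 + \frac{1}{3} \left(-3\right)\right) = \left(-18\right) \left(-4\right) \left(155 - 1\right) = 72 \cdot 154 = 11088$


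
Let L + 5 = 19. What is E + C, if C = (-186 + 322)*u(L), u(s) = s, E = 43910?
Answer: 45814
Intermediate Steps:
L = 14 (L = -5 + 19 = 14)
C = 1904 (C = (-186 + 322)*14 = 136*14 = 1904)
E + C = 43910 + 1904 = 45814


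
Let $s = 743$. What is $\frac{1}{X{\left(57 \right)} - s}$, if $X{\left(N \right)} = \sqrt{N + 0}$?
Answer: $- \frac{743}{551992} - \frac{\sqrt{57}}{551992} \approx -0.0013597$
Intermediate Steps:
$X{\left(N \right)} = \sqrt{N}$
$\frac{1}{X{\left(57 \right)} - s} = \frac{1}{\sqrt{57} - 743} = \frac{1}{-743 + \sqrt{57}}$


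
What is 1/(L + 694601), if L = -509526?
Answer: 1/185075 ≈ 5.4032e-6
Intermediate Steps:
1/(L + 694601) = 1/(-509526 + 694601) = 1/185075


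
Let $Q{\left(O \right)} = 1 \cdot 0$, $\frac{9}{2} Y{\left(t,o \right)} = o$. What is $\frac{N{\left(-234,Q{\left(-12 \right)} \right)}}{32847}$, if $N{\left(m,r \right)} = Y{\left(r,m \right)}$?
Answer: $- \frac{52}{32847} \approx -0.0015831$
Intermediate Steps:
$Y{\left(t,o \right)} = \frac{2 o}{9}$
$Q{\left(O \right)} = 0$
$N{\left(m,r \right)} = \frac{2 m}{9}$
$\frac{N{\left(-234,Q{\left(-12 \right)} \right)}}{32847} = \frac{\frac{2}{9} \left(-234\right)}{32847} = \left(-52\right) \frac{1}{32847} = - \frac{52}{32847}$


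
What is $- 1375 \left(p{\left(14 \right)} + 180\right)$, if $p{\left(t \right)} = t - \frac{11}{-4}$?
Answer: $- \frac{1082125}{4} \approx -2.7053 \cdot 10^{5}$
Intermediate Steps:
$p{\left(t \right)} = \frac{11}{4} + t$ ($p{\left(t \right)} = t - - \frac{11}{4} = t + \frac{11}{4} = \frac{11}{4} + t$)
$- 1375 \left(p{\left(14 \right)} + 180\right) = - 1375 \left(\left(\frac{11}{4} + 14\right) + 180\right) = - 1375 \left(\frac{67}{4} + 180\right) = \left(-1375\right) \frac{787}{4} = - \frac{1082125}{4}$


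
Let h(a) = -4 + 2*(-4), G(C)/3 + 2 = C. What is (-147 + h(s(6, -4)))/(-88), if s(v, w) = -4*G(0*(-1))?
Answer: 159/88 ≈ 1.8068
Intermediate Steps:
G(C) = -6 + 3*C
s(v, w) = 24 (s(v, w) = -4*(-6 + 3*(0*(-1))) = -4*(-6 + 3*0) = -4*(-6 + 0) = -4*(-6) = 24)
h(a) = -12 (h(a) = -4 - 8 = -12)
(-147 + h(s(6, -4)))/(-88) = (-147 - 12)/(-88) = -159*(-1/88) = 159/88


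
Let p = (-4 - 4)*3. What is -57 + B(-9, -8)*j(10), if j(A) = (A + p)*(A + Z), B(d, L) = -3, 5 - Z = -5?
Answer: 783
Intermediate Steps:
Z = 10 (Z = 5 - 1*(-5) = 5 + 5 = 10)
p = -24 (p = -8*3 = -24)
j(A) = (-24 + A)*(10 + A) (j(A) = (A - 24)*(A + 10) = (-24 + A)*(10 + A))
-57 + B(-9, -8)*j(10) = -57 - 3*(-240 + 10**2 - 14*10) = -57 - 3*(-240 + 100 - 140) = -57 - 3*(-280) = -57 + 840 = 783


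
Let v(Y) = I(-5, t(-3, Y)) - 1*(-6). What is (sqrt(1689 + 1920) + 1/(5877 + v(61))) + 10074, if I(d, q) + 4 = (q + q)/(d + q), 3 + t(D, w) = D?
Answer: 651596405/64681 + 3*sqrt(401) ≈ 10134.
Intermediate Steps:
t(D, w) = -3 + D
I(d, q) = -4 + 2*q/(d + q) (I(d, q) = -4 + (q + q)/(d + q) = -4 + (2*q)/(d + q) = -4 + 2*q/(d + q))
v(Y) = 34/11 (v(Y) = 2*(-(-3 - 3) - 2*(-5))/(-5 + (-3 - 3)) - 1*(-6) = 2*(-1*(-6) + 10)/(-5 - 6) + 6 = 2*(6 + 10)/(-11) + 6 = 2*(-1/11)*16 + 6 = -32/11 + 6 = 34/11)
(sqrt(1689 + 1920) + 1/(5877 + v(61))) + 10074 = (sqrt(1689 + 1920) + 1/(5877 + 34/11)) + 10074 = (sqrt(3609) + 1/(64681/11)) + 10074 = (3*sqrt(401) + 11/64681) + 10074 = (11/64681 + 3*sqrt(401)) + 10074 = 651596405/64681 + 3*sqrt(401)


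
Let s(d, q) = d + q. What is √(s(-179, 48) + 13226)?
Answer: 3*√1455 ≈ 114.43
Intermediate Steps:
√(s(-179, 48) + 13226) = √((-179 + 48) + 13226) = √(-131 + 13226) = √13095 = 3*√1455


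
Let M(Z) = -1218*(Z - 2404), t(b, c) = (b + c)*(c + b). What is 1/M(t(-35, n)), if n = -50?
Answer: -1/5871978 ≈ -1.7030e-7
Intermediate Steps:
t(b, c) = (b + c)² (t(b, c) = (b + c)*(b + c) = (b + c)²)
M(Z) = 2928072 - 1218*Z (M(Z) = -1218*(-2404 + Z) = 2928072 - 1218*Z)
1/M(t(-35, n)) = 1/(2928072 - 1218*(-35 - 50)²) = 1/(2928072 - 1218*(-85)²) = 1/(2928072 - 1218*7225) = 1/(2928072 - 8800050) = 1/(-5871978) = -1/5871978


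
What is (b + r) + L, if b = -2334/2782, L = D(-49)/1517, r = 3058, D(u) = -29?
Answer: 6451018848/2110147 ≈ 3057.1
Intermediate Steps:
L = -29/1517 ≈ -0.019117
b = -1167/1391 (b = -2334*1/2782 = -1167/1391 ≈ -0.83896)
(b + r) + L = (-1167/1391 + 3058) - 29/1517 = 4252511/1391 - 29/1517 = 6451018848/2110147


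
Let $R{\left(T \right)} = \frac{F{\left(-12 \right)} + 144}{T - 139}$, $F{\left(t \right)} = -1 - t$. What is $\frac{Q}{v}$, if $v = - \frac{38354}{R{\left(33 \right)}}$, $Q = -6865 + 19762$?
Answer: $\frac{1999035}{4065524} \approx 0.4917$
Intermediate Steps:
$Q = 12897$
$R{\left(T \right)} = \frac{155}{-139 + T}$ ($R{\left(T \right)} = \frac{\left(-1 - -12\right) + 144}{T - 139} = \frac{\left(-1 + 12\right) + 144}{-139 + T} = \frac{11 + 144}{-139 + T} = \frac{155}{-139 + T}$)
$v = \frac{4065524}{155}$ ($v = - \frac{38354}{155 \frac{1}{-139 + 33}} = - \frac{38354}{155 \frac{1}{-106}} = - \frac{38354}{155 \left(- \frac{1}{106}\right)} = - \frac{38354}{- \frac{155}{106}} = \left(-38354\right) \left(- \frac{106}{155}\right) = \frac{4065524}{155} \approx 26229.0$)
$\frac{Q}{v} = \frac{12897}{\frac{4065524}{155}} = 12897 \cdot \frac{155}{4065524} = \frac{1999035}{4065524}$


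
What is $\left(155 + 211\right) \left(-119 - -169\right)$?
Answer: $18300$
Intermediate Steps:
$\left(155 + 211\right) \left(-119 - -169\right) = 366 \left(-119 + 169\right) = 366 \cdot 50 = 18300$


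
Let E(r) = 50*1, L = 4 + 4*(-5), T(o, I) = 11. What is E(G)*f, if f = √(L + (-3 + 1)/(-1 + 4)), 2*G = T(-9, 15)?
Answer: 250*I*√6/3 ≈ 204.12*I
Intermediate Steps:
G = 11/2 (G = (½)*11 = 11/2 ≈ 5.5000)
L = -16 (L = 4 - 20 = -16)
E(r) = 50
f = 5*I*√6/3 (f = √(-16 + (-3 + 1)/(-1 + 4)) = √(-16 - 2/3) = √(-16 - 2*⅓) = √(-16 - ⅔) = √(-50/3) = 5*I*√6/3 ≈ 4.0825*I)
E(G)*f = 50*(5*I*√6/3) = 250*I*√6/3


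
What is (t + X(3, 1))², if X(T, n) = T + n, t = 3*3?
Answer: 169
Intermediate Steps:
t = 9
(t + X(3, 1))² = (9 + (3 + 1))² = (9 + 4)² = 13² = 169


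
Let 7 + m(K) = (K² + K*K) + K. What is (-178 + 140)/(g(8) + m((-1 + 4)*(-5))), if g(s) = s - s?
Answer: -19/214 ≈ -0.088785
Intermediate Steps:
g(s) = 0
m(K) = -7 + K + 2*K² (m(K) = -7 + ((K² + K*K) + K) = -7 + ((K² + K²) + K) = -7 + (2*K² + K) = -7 + (K + 2*K²) = -7 + K + 2*K²)
(-178 + 140)/(g(8) + m((-1 + 4)*(-5))) = (-178 + 140)/(0 + (-7 + (-1 + 4)*(-5) + 2*((-1 + 4)*(-5))²)) = -38/(0 + (-7 + 3*(-5) + 2*(3*(-5))²)) = -38/(0 + (-7 - 15 + 2*(-15)²)) = -38/(0 + (-7 - 15 + 2*225)) = -38/(0 + (-7 - 15 + 450)) = -38/(0 + 428) = -38/428 = -38*1/428 = -19/214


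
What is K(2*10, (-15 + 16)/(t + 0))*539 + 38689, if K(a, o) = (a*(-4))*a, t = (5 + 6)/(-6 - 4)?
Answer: -823711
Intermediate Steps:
t = -11/10 (t = 11/(-10) = 11*(-1/10) = -11/10 ≈ -1.1000)
K(a, o) = -4*a**2 (K(a, o) = (-4*a)*a = -4*a**2)
K(2*10, (-15 + 16)/(t + 0))*539 + 38689 = -4*(2*10)**2*539 + 38689 = -4*20**2*539 + 38689 = -4*400*539 + 38689 = -1600*539 + 38689 = -862400 + 38689 = -823711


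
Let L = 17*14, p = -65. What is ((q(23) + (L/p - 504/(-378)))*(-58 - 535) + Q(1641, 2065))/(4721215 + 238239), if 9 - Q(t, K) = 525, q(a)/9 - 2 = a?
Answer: -25849273/967093530 ≈ -0.026729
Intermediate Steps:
q(a) = 18 + 9*a
Q(t, K) = -516 (Q(t, K) = 9 - 1*525 = 9 - 525 = -516)
L = 238
((q(23) + (L/p - 504/(-378)))*(-58 - 535) + Q(1641, 2065))/(4721215 + 238239) = (((18 + 9*23) + (238/(-65) - 504/(-378)))*(-58 - 535) - 516)/(4721215 + 238239) = (((18 + 207) + (238*(-1/65) - 504*(-1/378)))*(-593) - 516)/4959454 = ((225 + (-238/65 + 4/3))*(-593) - 516)*(1/4959454) = ((225 - 454/195)*(-593) - 516)*(1/4959454) = ((43421/195)*(-593) - 516)*(1/4959454) = (-25748653/195 - 516)*(1/4959454) = -25849273/195*1/4959454 = -25849273/967093530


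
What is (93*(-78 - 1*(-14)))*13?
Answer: -77376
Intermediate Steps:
(93*(-78 - 1*(-14)))*13 = (93*(-78 + 14))*13 = (93*(-64))*13 = -5952*13 = -77376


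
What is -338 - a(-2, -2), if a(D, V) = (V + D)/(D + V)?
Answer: -339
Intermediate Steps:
a(D, V) = 1 (a(D, V) = (D + V)/(D + V) = 1)
-338 - a(-2, -2) = -338 - 1*1 = -338 - 1 = -339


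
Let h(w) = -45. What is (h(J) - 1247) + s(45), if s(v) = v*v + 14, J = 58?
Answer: 747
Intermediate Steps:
s(v) = 14 + v² (s(v) = v² + 14 = 14 + v²)
(h(J) - 1247) + s(45) = (-45 - 1247) + (14 + 45²) = -1292 + (14 + 2025) = -1292 + 2039 = 747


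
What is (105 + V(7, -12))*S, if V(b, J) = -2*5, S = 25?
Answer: 2375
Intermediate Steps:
V(b, J) = -10
(105 + V(7, -12))*S = (105 - 10)*25 = 95*25 = 2375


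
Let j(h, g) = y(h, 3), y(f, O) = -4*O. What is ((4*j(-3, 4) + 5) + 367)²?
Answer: 104976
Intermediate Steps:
j(h, g) = -12 (j(h, g) = -4*3 = -12)
((4*j(-3, 4) + 5) + 367)² = ((4*(-12) + 5) + 367)² = ((-48 + 5) + 367)² = (-43 + 367)² = 324² = 104976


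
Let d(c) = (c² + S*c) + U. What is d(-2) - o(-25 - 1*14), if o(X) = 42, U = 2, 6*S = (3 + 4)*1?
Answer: -115/3 ≈ -38.333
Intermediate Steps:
S = 7/6 (S = ((3 + 4)*1)/6 = (7*1)/6 = (⅙)*7 = 7/6 ≈ 1.1667)
d(c) = 2 + c² + 7*c/6 (d(c) = (c² + 7*c/6) + 2 = 2 + c² + 7*c/6)
d(-2) - o(-25 - 1*14) = (2 + (-2)² + (7/6)*(-2)) - 1*42 = (2 + 4 - 7/3) - 42 = 11/3 - 42 = -115/3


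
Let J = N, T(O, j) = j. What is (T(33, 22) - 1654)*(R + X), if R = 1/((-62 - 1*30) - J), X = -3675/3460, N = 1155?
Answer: 374232696/215731 ≈ 1734.7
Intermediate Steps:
J = 1155
X = -735/692 (X = -3675*1/3460 = -735/692 ≈ -1.0621)
R = -1/1247 (R = 1/((-62 - 1*30) - 1*1155) = 1/((-62 - 30) - 1155) = 1/(-92 - 1155) = 1/(-1247) = -1/1247 ≈ -0.00080192)
(T(33, 22) - 1654)*(R + X) = (22 - 1654)*(-1/1247 - 735/692) = -1632*(-917237/862924) = 374232696/215731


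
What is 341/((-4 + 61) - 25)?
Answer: 341/32 ≈ 10.656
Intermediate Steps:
341/((-4 + 61) - 25) = 341/(57 - 25) = 341/32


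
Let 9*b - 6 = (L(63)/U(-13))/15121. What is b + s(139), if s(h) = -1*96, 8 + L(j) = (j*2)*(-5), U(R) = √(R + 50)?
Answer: -286/3 - 638*√37/5035293 ≈ -95.334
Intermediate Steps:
U(R) = √(50 + R)
L(j) = -8 - 10*j (L(j) = -8 + (j*2)*(-5) = -8 + (2*j)*(-5) = -8 - 10*j)
s(h) = -96
b = ⅔ - 638*√37/5035293 (b = ⅔ + (((-8 - 10*63)/(√(50 - 13)))/15121)/9 = ⅔ + (((-8 - 630)/(√37))*(1/15121))/9 = ⅔ + (-638*√37/37*(1/15121))/9 = ⅔ + (-638*√37/559477)/9 = ⅔ - 638*√37/5035293 ≈ 0.66590)
b + s(139) = (⅔ - 638*√37/5035293) - 96 = -286/3 - 638*√37/5035293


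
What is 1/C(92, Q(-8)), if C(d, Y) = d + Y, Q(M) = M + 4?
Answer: 1/88 ≈ 0.011364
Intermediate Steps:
Q(M) = 4 + M
C(d, Y) = Y + d
1/C(92, Q(-8)) = 1/((4 - 8) + 92) = 1/(-4 + 92) = 1/88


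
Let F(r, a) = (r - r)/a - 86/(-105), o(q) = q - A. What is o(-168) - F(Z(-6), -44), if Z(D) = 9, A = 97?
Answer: -27911/105 ≈ -265.82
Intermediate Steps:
o(q) = -97 + q (o(q) = q - 1*97 = q - 97 = -97 + q)
F(r, a) = 86/105 (F(r, a) = 0/a - 86*(-1/105) = 0 + 86/105 = 86/105)
o(-168) - F(Z(-6), -44) = (-97 - 168) - 1*86/105 = -265 - 86/105 = -27911/105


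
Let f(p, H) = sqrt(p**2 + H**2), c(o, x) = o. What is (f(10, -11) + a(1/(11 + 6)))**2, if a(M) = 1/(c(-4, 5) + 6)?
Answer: 885/4 + sqrt(221) ≈ 236.12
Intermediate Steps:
f(p, H) = sqrt(H**2 + p**2)
a(M) = 1/2 (a(M) = 1/(-4 + 6) = 1/2)
(f(10, -11) + a(1/(11 + 6)))**2 = (sqrt((-11)**2 + 10**2) + 1/2)**2 = (sqrt(121 + 100) + 1/2)**2 = (sqrt(221) + 1/2)**2 = (1/2 + sqrt(221))**2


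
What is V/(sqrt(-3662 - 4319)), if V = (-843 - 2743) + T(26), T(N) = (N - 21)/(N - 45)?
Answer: 68139*I*sqrt(7981)/151639 ≈ 40.143*I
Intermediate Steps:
T(N) = (-21 + N)/(-45 + N)
V = -68139/19 (V = (-843 - 2743) + (-21 + 26)/(-45 + 26) = -3586 + 5/(-19) = -3586 - 1/19*5 = -3586 - 5/19 = -68139/19 ≈ -3586.3)
V/(sqrt(-3662 - 4319)) = -68139/(19*sqrt(-3662 - 4319)) = -68139*(-I*sqrt(7981)/7981)/19 = -(-68139)*I*sqrt(7981)/151639 = 68139*I*sqrt(7981)/151639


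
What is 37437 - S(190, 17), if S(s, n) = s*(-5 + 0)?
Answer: 38387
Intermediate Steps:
S(s, n) = -5*s (S(s, n) = s*(-5) = -5*s)
37437 - S(190, 17) = 37437 - (-5)*190 = 37437 - 1*(-950) = 37437 + 950 = 38387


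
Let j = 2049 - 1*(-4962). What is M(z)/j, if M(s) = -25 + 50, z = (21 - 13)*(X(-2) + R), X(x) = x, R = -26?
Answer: 25/7011 ≈ 0.0035658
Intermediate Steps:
z = -224 (z = (21 - 13)*(-2 - 26) = 8*(-28) = -224)
j = 7011 (j = 2049 + 4962 = 7011)
M(s) = 25
M(z)/j = 25/7011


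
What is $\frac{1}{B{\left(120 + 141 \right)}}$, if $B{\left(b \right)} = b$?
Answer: $\frac{1}{261} \approx 0.0038314$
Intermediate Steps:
$\frac{1}{B{\left(120 + 141 \right)}} = \frac{1}{120 + 141} = \frac{1}{261}$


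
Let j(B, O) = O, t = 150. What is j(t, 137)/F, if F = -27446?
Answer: -137/27446 ≈ -0.0049916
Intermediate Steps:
j(t, 137)/F = 137/(-27446) = 137*(-1/27446) = -137/27446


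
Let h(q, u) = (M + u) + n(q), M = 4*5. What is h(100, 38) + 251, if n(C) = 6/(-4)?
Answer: 615/2 ≈ 307.50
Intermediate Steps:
n(C) = -3/2 (n(C) = 6*(-1/4) = -3/2)
M = 20
h(q, u) = 37/2 + u (h(q, u) = (20 + u) - 3/2 = 37/2 + u)
h(100, 38) + 251 = (37/2 + 38) + 251 = 113/2 + 251 = 615/2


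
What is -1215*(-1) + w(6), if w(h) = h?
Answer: 1221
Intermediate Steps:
-1215*(-1) + w(6) = -1215*(-1) + 6 = -135*(-9) + 6 = 1215 + 6 = 1221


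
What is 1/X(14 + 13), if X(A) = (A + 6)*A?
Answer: 1/891 ≈ 0.0011223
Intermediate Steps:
X(A) = A*(6 + A) (X(A) = (6 + A)*A = A*(6 + A))
1/X(14 + 13) = 1/((14 + 13)*(6 + (14 + 13))) = 1/(27*(6 + 27)) = 1/(27*33) = 1/891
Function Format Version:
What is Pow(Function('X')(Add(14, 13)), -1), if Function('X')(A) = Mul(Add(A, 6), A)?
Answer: Rational(1, 891) ≈ 0.0011223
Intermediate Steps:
Function('X')(A) = Mul(A, Add(6, A)) (Function('X')(A) = Mul(Add(6, A), A) = Mul(A, Add(6, A)))
Pow(Function('X')(Add(14, 13)), -1) = Pow(Mul(Add(14, 13), Add(6, Add(14, 13))), -1) = Pow(Mul(27, Add(6, 27)), -1) = Pow(Mul(27, 33), -1) = Pow(891, -1) = Rational(1, 891)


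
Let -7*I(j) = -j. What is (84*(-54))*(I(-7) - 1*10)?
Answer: 49896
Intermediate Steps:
I(j) = j/7 (I(j) = -(-1)*j/7 = j/7)
(84*(-54))*(I(-7) - 1*10) = (84*(-54))*((⅐)*(-7) - 1*10) = -4536*(-1 - 10) = -4536*(-11) = 49896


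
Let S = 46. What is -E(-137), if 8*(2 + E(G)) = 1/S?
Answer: 735/368 ≈ 1.9973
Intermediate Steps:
E(G) = -735/368 (E(G) = -2 + (⅛)/46 = -2 + (⅛)*(1/46) = -2 + 1/368 = -735/368)
-E(-137) = -1*(-735/368) = 735/368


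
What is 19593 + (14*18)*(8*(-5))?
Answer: 9513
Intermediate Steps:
19593 + (14*18)*(8*(-5)) = 19593 + 252*(-40) = 19593 - 10080 = 9513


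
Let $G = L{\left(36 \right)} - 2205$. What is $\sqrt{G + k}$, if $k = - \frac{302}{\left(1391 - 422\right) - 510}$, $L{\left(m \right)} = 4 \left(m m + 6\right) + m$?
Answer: $\frac{\sqrt{71124549}}{153} \approx 55.121$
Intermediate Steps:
$L{\left(m \right)} = 24 + m + 4 m^{2}$ ($L{\left(m \right)} = 4 \left(m^{2} + 6\right) + m = 4 \left(6 + m^{2}\right) + m = \left(24 + 4 m^{2}\right) + m = 24 + m + 4 m^{2}$)
$k = - \frac{302}{459}$ ($k = - \frac{302}{969 - 510} = - \frac{302}{459} \approx -0.65795$)
$G = 3039$ ($G = \left(24 + 36 + 4 \cdot 36^{2}\right) - 2205 = \left(24 + 36 + 4 \cdot 1296\right) - 2205 = \left(24 + 36 + 5184\right) - 2205 = 5244 - 2205 = 3039$)
$\sqrt{G + k} = \sqrt{3039 - \frac{302}{459}} = \sqrt{\frac{1394599}{459}} = \frac{\sqrt{71124549}}{153}$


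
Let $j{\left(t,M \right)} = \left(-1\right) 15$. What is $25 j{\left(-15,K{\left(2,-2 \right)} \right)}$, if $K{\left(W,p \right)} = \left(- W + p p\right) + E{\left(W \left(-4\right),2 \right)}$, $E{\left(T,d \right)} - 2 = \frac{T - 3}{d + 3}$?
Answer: $-375$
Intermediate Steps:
$E{\left(T,d \right)} = 2 + \frac{-3 + T}{3 + d}$ ($E{\left(T,d \right)} = 2 + \frac{T - 3}{d + 3} = 2 + \frac{-3 + T}{3 + d}$)
$K{\left(W,p \right)} = \frac{7}{5} + p^{2} - \frac{9 W}{5}$ ($K{\left(W,p \right)} = \left(- W + p p\right) + \frac{3 + W \left(-4\right) + 2 \cdot 2}{3 + 2} = \left(- W + p^{2}\right) + \frac{3 - 4 W + 4}{5} = \left(p^{2} - W\right) + \frac{7 - 4 W}{5} = \left(p^{2} - W\right) - \left(- \frac{7}{5} + \frac{4 W}{5}\right) = \frac{7}{5} + p^{2} - \frac{9 W}{5}$)
$j{\left(t,M \right)} = -15$
$25 j{\left(-15,K{\left(2,-2 \right)} \right)} = 25 \left(-15\right) = -375$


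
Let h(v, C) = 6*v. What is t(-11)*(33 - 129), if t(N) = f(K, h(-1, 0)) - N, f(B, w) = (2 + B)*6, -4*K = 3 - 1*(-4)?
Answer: -1200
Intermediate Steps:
K = -7/4 (K = -(3 - 1*(-4))/4 = -(3 + 4)/4 = -¼*7 = -7/4 ≈ -1.7500)
f(B, w) = 12 + 6*B
t(N) = 3/2 - N (t(N) = (12 + 6*(-7/4)) - N = (12 - 21/2) - N = 3/2 - N)
t(-11)*(33 - 129) = (3/2 - 1*(-11))*(33 - 129) = (3/2 + 11)*(-96) = (25/2)*(-96) = -1200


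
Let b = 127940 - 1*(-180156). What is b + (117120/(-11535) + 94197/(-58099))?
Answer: 13764627374091/44678131 ≈ 3.0808e+5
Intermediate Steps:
b = 308096 (b = 127940 + 180156 = 308096)
b + (117120/(-11535) + 94197/(-58099)) = 308096 + (117120/(-11535) + 94197/(-58099)) = 308096 + (117120*(-1/11535) + 94197*(-1/58099)) = 308096 + (-7808/769 - 94197/58099) = 308096 - 526074485/44678131 = 13764627374091/44678131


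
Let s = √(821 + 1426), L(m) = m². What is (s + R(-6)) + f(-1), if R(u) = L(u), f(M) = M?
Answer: 35 + √2247 ≈ 82.403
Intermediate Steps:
R(u) = u²
s = √2247 ≈ 47.403
(s + R(-6)) + f(-1) = (√2247 + (-6)²) - 1 = (√2247 + 36) - 1 = (36 + √2247) - 1 = 35 + √2247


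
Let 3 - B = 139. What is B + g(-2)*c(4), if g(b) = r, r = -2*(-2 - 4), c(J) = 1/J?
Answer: -133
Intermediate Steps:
c(J) = 1/J
B = -136 (B = 3 - 1*139 = 3 - 139 = -136)
r = 12 (r = -2*(-6) = 12)
g(b) = 12
B + g(-2)*c(4) = -136 + 12/4 = -136 + 12*(¼) = -136 + 3 = -133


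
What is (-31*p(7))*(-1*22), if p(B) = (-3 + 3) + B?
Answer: 4774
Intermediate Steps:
p(B) = B (p(B) = 0 + B = B)
(-31*p(7))*(-1*22) = (-31*7)*(-1*22) = -217*(-22) = 4774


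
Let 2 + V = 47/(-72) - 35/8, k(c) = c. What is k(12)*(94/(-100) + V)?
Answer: -7171/75 ≈ -95.613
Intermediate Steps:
V = -253/36 (V = -2 + (47/(-72) - 35/8) = -2 + (47*(-1/72) - 35*1/8) = -2 + (-47/72 - 35/8) = -2 - 181/36 = -253/36 ≈ -7.0278)
k(12)*(94/(-100) + V) = 12*(94/(-100) - 253/36) = 12*(94*(-1/100) - 253/36) = 12*(-47/50 - 253/36) = 12*(-7171/900) = -7171/75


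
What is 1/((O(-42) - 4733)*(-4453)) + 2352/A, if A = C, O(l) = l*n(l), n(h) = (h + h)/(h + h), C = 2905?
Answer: 1428878723/1764835225 ≈ 0.80964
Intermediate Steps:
n(h) = 1 (n(h) = (2*h)/((2*h)) = (2*h)*(1/(2*h)) = 1)
O(l) = l (O(l) = l*1 = l)
A = 2905
1/((O(-42) - 4733)*(-4453)) + 2352/A = 1/(-42 - 4733*(-4453)) + 2352/2905 = -1/4453/(-4775) + 2352*(1/2905) = -1/4775*(-1/4453) + 336/415 = 1/21263075 + 336/415 = 1428878723/1764835225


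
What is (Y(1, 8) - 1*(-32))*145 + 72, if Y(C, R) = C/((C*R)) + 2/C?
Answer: 40161/8 ≈ 5020.1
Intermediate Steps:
Y(C, R) = 1/R + 2/C (Y(C, R) = C*(1/(C*R)) + 2/C = 1/R + 2/C)
(Y(1, 8) - 1*(-32))*145 + 72 = ((1/8 + 2/1) - 1*(-32))*145 + 72 = ((⅛ + 2*1) + 32)*145 + 72 = ((⅛ + 2) + 32)*145 + 72 = (17/8 + 32)*145 + 72 = (273/8)*145 + 72 = 39585/8 + 72 = 40161/8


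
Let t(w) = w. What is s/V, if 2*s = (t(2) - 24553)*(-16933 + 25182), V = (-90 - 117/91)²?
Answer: -9923538751/816642 ≈ -12152.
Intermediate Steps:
V = 408321/49 (V = (-90 - 117*1/91)² = (-90 - 9/7)² = (-639/7)² = 408321/49 ≈ 8333.1)
s = -202521199/2 (s = ((2 - 24553)*(-16933 + 25182))/2 = (-24551*8249)/2 = (½)*(-202521199) = -202521199/2 ≈ -1.0126e+8)
s/V = -202521199/(2*408321/49) = -202521199/2*49/408321 = -9923538751/816642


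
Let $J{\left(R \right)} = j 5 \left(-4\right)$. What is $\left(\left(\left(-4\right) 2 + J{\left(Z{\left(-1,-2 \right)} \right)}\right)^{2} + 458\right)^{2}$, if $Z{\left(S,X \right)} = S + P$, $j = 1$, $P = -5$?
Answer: $1542564$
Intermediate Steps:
$Z{\left(S,X \right)} = -5 + S$ ($Z{\left(S,X \right)} = S - 5 = -5 + S$)
$J{\left(R \right)} = -20$ ($J{\left(R \right)} = 1 \cdot 5 \left(-4\right) = 5 \left(-4\right) = -20$)
$\left(\left(\left(-4\right) 2 + J{\left(Z{\left(-1,-2 \right)} \right)}\right)^{2} + 458\right)^{2} = \left(\left(\left(-4\right) 2 - 20\right)^{2} + 458\right)^{2} = \left(\left(-8 - 20\right)^{2} + 458\right)^{2} = \left(\left(-28\right)^{2} + 458\right)^{2} = \left(784 + 458\right)^{2} = 1242^{2} = 1542564$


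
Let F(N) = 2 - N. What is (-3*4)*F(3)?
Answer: 12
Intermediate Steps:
(-3*4)*F(3) = (-3*4)*(2 - 1*3) = -12*(2 - 3) = -12*(-1) = 12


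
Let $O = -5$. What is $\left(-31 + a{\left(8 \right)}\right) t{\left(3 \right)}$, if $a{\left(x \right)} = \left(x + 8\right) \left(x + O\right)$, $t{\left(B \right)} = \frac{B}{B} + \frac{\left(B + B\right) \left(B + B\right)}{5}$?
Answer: $\frac{697}{5} \approx 139.4$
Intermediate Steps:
$t{\left(B \right)} = 1 + \frac{4 B^{2}}{5}$ ($t{\left(B \right)} = 1 + 2 B 2 B \frac{1}{5} = 1 + 4 B^{2} \cdot \frac{1}{5} = 1 + \frac{4 B^{2}}{5}$)
$a{\left(x \right)} = \left(-5 + x\right) \left(8 + x\right)$ ($a{\left(x \right)} = \left(x + 8\right) \left(x - 5\right) = \left(8 + x\right) \left(-5 + x\right) = \left(-5 + x\right) \left(8 + x\right)$)
$\left(-31 + a{\left(8 \right)}\right) t{\left(3 \right)} = \left(-31 + \left(-40 + 8^{2} + 3 \cdot 8\right)\right) \left(1 + \frac{4 \cdot 3^{2}}{5}\right) = \left(-31 + \left(-40 + 64 + 24\right)\right) \left(1 + \frac{4}{5} \cdot 9\right) = \left(-31 + 48\right) \left(1 + \frac{36}{5}\right) = 17 \cdot \frac{41}{5} = \frac{697}{5}$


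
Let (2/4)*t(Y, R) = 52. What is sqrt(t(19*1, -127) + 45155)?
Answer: sqrt(45259) ≈ 212.74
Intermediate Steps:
t(Y, R) = 104 (t(Y, R) = 2*52 = 104)
sqrt(t(19*1, -127) + 45155) = sqrt(104 + 45155) = sqrt(45259)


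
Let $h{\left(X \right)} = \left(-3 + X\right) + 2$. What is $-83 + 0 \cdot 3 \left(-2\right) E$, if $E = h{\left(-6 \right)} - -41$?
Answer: $-83$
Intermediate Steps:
$h{\left(X \right)} = -1 + X$
$E = 34$ ($E = \left(-1 - 6\right) - -41 = -7 + 41 = 34$)
$-83 + 0 \cdot 3 \left(-2\right) E = -83 + 0 \cdot 3 \left(-2\right) 34 = -83 + 0 \left(-2\right) 34 = -83 + 0 \cdot 34 = -83 + 0 = -83$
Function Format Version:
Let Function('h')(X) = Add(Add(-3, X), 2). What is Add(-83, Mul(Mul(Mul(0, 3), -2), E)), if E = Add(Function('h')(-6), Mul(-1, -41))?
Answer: -83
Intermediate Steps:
Function('h')(X) = Add(-1, X)
E = 34 (E = Add(Add(-1, -6), Mul(-1, -41)) = Add(-7, 41) = 34)
Add(-83, Mul(Mul(Mul(0, 3), -2), E)) = Add(-83, Mul(Mul(Mul(0, 3), -2), 34)) = Add(-83, Mul(Mul(0, -2), 34)) = Add(-83, Mul(0, 34)) = Add(-83, 0) = -83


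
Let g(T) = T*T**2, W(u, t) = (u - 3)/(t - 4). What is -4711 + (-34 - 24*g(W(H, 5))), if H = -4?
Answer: 3487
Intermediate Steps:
W(u, t) = (-3 + u)/(-4 + t)
g(T) = T**3
-4711 + (-34 - 24*g(W(H, 5))) = -4711 + (-34 - 24*(-3 - 4)**3/(-4 + 5)**3) = -4711 + (-34 - 24*(-7/1)**3) = -4711 + (-34 - 24*(1*(-7))**3) = -4711 + (-34 - 24*(-7)**3) = -4711 + (-34 - 24*(-343)) = -4711 + (-34 + 8232) = -4711 + 8198 = 3487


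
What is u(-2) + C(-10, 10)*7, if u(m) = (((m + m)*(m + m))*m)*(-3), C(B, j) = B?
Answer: 26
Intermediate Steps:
u(m) = -12*m³ (u(m) = (((2*m)*(2*m))*m)*(-3) = ((4*m²)*m)*(-3) = (4*m³)*(-3) = -12*m³)
u(-2) + C(-10, 10)*7 = -12*(-2)³ - 10*7 = -12*(-8) - 70 = 96 - 70 = 26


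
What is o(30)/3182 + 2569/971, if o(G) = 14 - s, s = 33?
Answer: 8156109/3089722 ≈ 2.6398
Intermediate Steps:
o(G) = -19 (o(G) = 14 - 1*33 = 14 - 33 = -19)
o(30)/3182 + 2569/971 = -19/3182 + 2569/971 = 8156109/3089722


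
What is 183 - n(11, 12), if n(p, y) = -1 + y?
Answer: 172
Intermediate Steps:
183 - n(11, 12) = 183 - (-1 + 12) = 183 - 1*11 = 183 - 11 = 172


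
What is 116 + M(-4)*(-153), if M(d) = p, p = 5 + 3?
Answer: -1108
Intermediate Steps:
p = 8
M(d) = 8
116 + M(-4)*(-153) = 116 + 8*(-153) = 116 - 1224 = -1108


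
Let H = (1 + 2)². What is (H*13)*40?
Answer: 4680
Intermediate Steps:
H = 9 (H = 3² = 9)
(H*13)*40 = (9*13)*40 = 117*40 = 4680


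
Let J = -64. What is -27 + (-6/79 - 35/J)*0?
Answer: -27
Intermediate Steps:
-27 + (-6/79 - 35/J)*0 = -27 + (-6/79 - 35/(-64))*0 = -27 + (-6*1/79 - 35*(-1/64))*0 = -27 + (-6/79 + 35/64)*0 = -27 + (2381/5056)*0 = -27 + 0 = -27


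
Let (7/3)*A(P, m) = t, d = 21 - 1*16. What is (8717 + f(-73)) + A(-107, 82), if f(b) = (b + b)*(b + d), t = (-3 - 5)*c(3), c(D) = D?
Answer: 130443/7 ≈ 18635.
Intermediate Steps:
d = 5 (d = 21 - 16 = 5)
t = -24 (t = (-3 - 5)*3 = -8*3 = -24)
f(b) = 2*b*(5 + b) (f(b) = (b + b)*(b + 5) = (2*b)*(5 + b) = 2*b*(5 + b))
A(P, m) = -72/7 (A(P, m) = (3/7)*(-24) = -72/7)
(8717 + f(-73)) + A(-107, 82) = (8717 + 2*(-73)*(5 - 73)) - 72/7 = (8717 + 2*(-73)*(-68)) - 72/7 = (8717 + 9928) - 72/7 = 18645 - 72/7 = 130443/7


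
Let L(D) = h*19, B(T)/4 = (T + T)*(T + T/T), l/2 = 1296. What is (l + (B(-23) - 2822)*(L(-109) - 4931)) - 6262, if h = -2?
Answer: -6095664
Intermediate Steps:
l = 2592 (l = 2*1296 = 2592)
B(T) = 8*T*(1 + T) (B(T) = 4*((T + T)*(T + T/T)) = 4*((2*T)*(T + 1)) = 4*((2*T)*(1 + T)) = 4*(2*T*(1 + T)) = 8*T*(1 + T))
L(D) = -38 (L(D) = -2*19 = -38)
(l + (B(-23) - 2822)*(L(-109) - 4931)) - 6262 = (2592 + (8*(-23)*(1 - 23) - 2822)*(-38 - 4931)) - 6262 = (2592 + (8*(-23)*(-22) - 2822)*(-4969)) - 6262 = (2592 + (4048 - 2822)*(-4969)) - 6262 = (2592 + 1226*(-4969)) - 6262 = (2592 - 6091994) - 6262 = -6089402 - 6262 = -6095664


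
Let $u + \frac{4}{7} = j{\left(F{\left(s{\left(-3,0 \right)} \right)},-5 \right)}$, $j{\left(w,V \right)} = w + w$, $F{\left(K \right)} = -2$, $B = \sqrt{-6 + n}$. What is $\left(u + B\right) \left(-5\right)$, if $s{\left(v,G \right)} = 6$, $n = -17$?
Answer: $\frac{160}{7} - 5 i \sqrt{23} \approx 22.857 - 23.979 i$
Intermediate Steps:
$B = i \sqrt{23}$ ($B = \sqrt{-6 - 17} = \sqrt{-23} = i \sqrt{23} \approx 4.7958 i$)
$j{\left(w,V \right)} = 2 w$
$u = - \frac{32}{7}$ ($u = - \frac{4}{7} + 2 \left(-2\right) = - \frac{4}{7} - 4 = - \frac{32}{7} \approx -4.5714$)
$\left(u + B\right) \left(-5\right) = \left(- \frac{32}{7} + i \sqrt{23}\right) \left(-5\right) = \frac{160}{7} - 5 i \sqrt{23}$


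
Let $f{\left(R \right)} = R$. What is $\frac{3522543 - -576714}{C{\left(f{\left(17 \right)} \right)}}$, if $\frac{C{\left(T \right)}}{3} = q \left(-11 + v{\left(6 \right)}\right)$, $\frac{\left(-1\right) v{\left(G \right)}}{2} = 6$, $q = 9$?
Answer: $- \frac{455473}{69} \approx -6601.1$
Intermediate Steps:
$v{\left(G \right)} = -12$ ($v{\left(G \right)} = \left(-2\right) 6 = -12$)
$C{\left(T \right)} = -621$ ($C{\left(T \right)} = 3 \cdot 9 \left(-11 - 12\right) = 3 \cdot 9 \left(-23\right) = 3 \left(-207\right) = -621$)
$\frac{3522543 - -576714}{C{\left(f{\left(17 \right)} \right)}} = \frac{3522543 - -576714}{-621} = \left(3522543 + 576714\right) \left(- \frac{1}{621}\right) = 4099257 \left(- \frac{1}{621}\right) = - \frac{455473}{69}$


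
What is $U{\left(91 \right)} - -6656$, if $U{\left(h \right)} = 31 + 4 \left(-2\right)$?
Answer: $6679$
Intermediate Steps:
$U{\left(h \right)} = 23$ ($U{\left(h \right)} = 31 - 8 = 23$)
$U{\left(91 \right)} - -6656 = 23 - -6656 = 23 + 6656 = 6679$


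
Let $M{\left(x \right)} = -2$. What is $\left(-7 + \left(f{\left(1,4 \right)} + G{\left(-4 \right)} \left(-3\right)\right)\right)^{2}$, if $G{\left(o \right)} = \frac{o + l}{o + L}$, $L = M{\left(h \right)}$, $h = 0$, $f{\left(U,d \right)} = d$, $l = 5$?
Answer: $\frac{25}{4} \approx 6.25$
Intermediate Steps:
$L = -2$
$G{\left(o \right)} = \frac{5 + o}{-2 + o}$ ($G{\left(o \right)} = \frac{o + 5}{o - 2} = \frac{5 + o}{-2 + o}$)
$\left(-7 + \left(f{\left(1,4 \right)} + G{\left(-4 \right)} \left(-3\right)\right)\right)^{2} = \left(-7 + \left(4 + \frac{5 - 4}{-2 - 4} \left(-3\right)\right)\right)^{2} = \left(-7 + \left(4 + \frac{1}{-6} \cdot 1 \left(-3\right)\right)\right)^{2} = \left(-7 + \left(4 + \left(- \frac{1}{6}\right) 1 \left(-3\right)\right)\right)^{2} = \left(-7 + \left(4 - - \frac{1}{2}\right)\right)^{2} = \left(-7 + \left(4 + \frac{1}{2}\right)\right)^{2} = \left(-7 + \frac{9}{2}\right)^{2} = \left(- \frac{5}{2}\right)^{2} = \frac{25}{4}$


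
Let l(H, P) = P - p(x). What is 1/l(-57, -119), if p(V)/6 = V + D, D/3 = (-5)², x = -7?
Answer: -1/527 ≈ -0.0018975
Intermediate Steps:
D = 75 (D = 3*(-5)² = 3*25 = 75)
p(V) = 450 + 6*V (p(V) = 6*(V + 75) = 6*(75 + V) = 450 + 6*V)
l(H, P) = -408 + P (l(H, P) = P - (450 + 6*(-7)) = P - (450 - 42) = P - 1*408 = P - 408 = -408 + P)
1/l(-57, -119) = 1/(-408 - 119) = 1/(-527) = -1/527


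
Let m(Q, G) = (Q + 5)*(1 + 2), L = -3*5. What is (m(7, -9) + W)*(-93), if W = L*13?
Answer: 14787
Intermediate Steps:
L = -15
m(Q, G) = 15 + 3*Q (m(Q, G) = (5 + Q)*3 = 15 + 3*Q)
W = -195 (W = -15*13 = -195)
(m(7, -9) + W)*(-93) = ((15 + 3*7) - 195)*(-93) = ((15 + 21) - 195)*(-93) = (36 - 195)*(-93) = -159*(-93) = 14787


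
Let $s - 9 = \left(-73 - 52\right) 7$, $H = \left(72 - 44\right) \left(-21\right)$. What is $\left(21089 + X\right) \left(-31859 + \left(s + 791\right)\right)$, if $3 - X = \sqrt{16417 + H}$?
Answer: $-673551928 + 31934 \sqrt{15829} \approx -6.6953 \cdot 10^{8}$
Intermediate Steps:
$H = -588$ ($H = 28 \left(-21\right) = -588$)
$s = -866$ ($s = 9 + \left(-73 - 52\right) 7 = 9 - 875 = -866$)
$X = 3 - \sqrt{15829}$ ($X = 3 - \sqrt{16417 - 588} = 3 - \sqrt{15829} \approx -122.81$)
$\left(21089 + X\right) \left(-31859 + \left(s + 791\right)\right) = \left(21089 + \left(3 - \sqrt{15829}\right)\right) \left(-31859 + \left(-866 + 791\right)\right) = \left(21092 - \sqrt{15829}\right) \left(-31859 - 75\right) = \left(21092 - \sqrt{15829}\right) \left(-31934\right) = -673551928 + 31934 \sqrt{15829}$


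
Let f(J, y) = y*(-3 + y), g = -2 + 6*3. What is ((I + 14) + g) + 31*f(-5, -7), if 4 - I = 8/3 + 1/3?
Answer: 2201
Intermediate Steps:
g = 16 (g = -2 + 18 = 16)
I = 1 (I = 4 - (8/3 + 1/3) = 4 - 1*3 = 4 - 3 = 1)
((I + 14) + g) + 31*f(-5, -7) = ((1 + 14) + 16) + 31*(-7*(-3 - 7)) = (15 + 16) + 31*(-7*(-10)) = 31 + 31*70 = 31 + 2170 = 2201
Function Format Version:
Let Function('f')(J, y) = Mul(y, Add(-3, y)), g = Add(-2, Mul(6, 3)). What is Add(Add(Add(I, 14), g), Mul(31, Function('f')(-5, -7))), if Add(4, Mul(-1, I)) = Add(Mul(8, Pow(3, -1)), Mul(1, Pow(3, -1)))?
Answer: 2201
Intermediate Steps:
g = 16 (g = Add(-2, 18) = 16)
I = 1 (I = Add(4, Mul(-1, Add(Mul(8, Pow(3, -1)), Mul(1, Pow(3, -1))))) = Add(4, Mul(-1, Add(Mul(8, Rational(1, 3)), Mul(1, Rational(1, 3))))) = Add(4, Mul(-1, Add(Rational(8, 3), Rational(1, 3)))) = Add(4, Mul(-1, 3)) = Add(4, -3) = 1)
Add(Add(Add(I, 14), g), Mul(31, Function('f')(-5, -7))) = Add(Add(Add(1, 14), 16), Mul(31, Mul(-7, Add(-3, -7)))) = Add(Add(15, 16), Mul(31, Mul(-7, -10))) = Add(31, Mul(31, 70)) = Add(31, 2170) = 2201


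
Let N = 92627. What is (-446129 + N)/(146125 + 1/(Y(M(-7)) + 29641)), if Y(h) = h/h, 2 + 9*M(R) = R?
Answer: -85191108/35214937 ≈ -2.4192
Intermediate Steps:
M(R) = -2/9 + R/9
Y(h) = 1
(-446129 + N)/(146125 + 1/(Y(M(-7)) + 29641)) = (-446129 + 92627)/(146125 + 1/(1 + 29641)) = -353502/(146125 + 1/29642) = -353502/4331437251/29642 = -353502*29642/4331437251 = -85191108/35214937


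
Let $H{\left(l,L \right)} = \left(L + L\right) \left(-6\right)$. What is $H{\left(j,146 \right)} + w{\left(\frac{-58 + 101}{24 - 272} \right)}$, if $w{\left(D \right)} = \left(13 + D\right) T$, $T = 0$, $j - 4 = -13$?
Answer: $-1752$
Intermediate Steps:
$j = -9$ ($j = 4 - 13 = -9$)
$H{\left(l,L \right)} = - 12 L$ ($H{\left(l,L \right)} = 2 L \left(-6\right) = - 12 L$)
$w{\left(D \right)} = 0$ ($w{\left(D \right)} = \left(13 + D\right) 0 = 0$)
$H{\left(j,146 \right)} + w{\left(\frac{-58 + 101}{24 - 272} \right)} = \left(-12\right) 146 + 0 = -1752 + 0 = -1752$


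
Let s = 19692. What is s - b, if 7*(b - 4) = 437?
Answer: 137379/7 ≈ 19626.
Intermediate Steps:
b = 465/7 (b = 4 + (1/7)*437 = 4 + 437/7 = 465/7 ≈ 66.429)
s - b = 19692 - 465/7 = 137379/7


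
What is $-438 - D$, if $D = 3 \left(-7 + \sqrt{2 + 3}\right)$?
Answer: $-417 - 3 \sqrt{5} \approx -423.71$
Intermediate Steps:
$D = -21 + 3 \sqrt{5}$ ($D = 3 \left(-7 + \sqrt{5}\right) = -21 + 3 \sqrt{5} \approx -14.292$)
$-438 - D = -438 - \left(-21 + 3 \sqrt{5}\right) = -438 + \left(21 - 3 \sqrt{5}\right) = -417 - 3 \sqrt{5}$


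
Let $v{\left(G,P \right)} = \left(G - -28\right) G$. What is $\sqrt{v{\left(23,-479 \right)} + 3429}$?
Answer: $\sqrt{4602} \approx 67.838$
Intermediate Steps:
$v{\left(G,P \right)} = G \left(28 + G\right)$ ($v{\left(G,P \right)} = \left(G + 28\right) G = \left(28 + G\right) G = G \left(28 + G\right)$)
$\sqrt{v{\left(23,-479 \right)} + 3429} = \sqrt{23 \left(28 + 23\right) + 3429} = \sqrt{23 \cdot 51 + 3429} = \sqrt{1173 + 3429} = \sqrt{4602}$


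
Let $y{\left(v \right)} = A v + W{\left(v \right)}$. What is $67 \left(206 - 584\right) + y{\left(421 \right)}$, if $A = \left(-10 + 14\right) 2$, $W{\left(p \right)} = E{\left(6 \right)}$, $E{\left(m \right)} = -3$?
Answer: $-21961$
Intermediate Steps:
$W{\left(p \right)} = -3$
$A = 8$ ($A = 4 \cdot 2 = 8$)
$y{\left(v \right)} = -3 + 8 v$ ($y{\left(v \right)} = 8 v - 3 = -3 + 8 v$)
$67 \left(206 - 584\right) + y{\left(421 \right)} = 67 \left(206 - 584\right) + \left(-3 + 8 \cdot 421\right) = 67 \left(206 - 584\right) + \left(-3 + 3368\right) = 67 \left(-378\right) + 3365 = -25326 + 3365 = -21961$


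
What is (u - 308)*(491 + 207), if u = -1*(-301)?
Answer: -4886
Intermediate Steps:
u = 301
(u - 308)*(491 + 207) = (301 - 308)*(491 + 207) = -7*698 = -4886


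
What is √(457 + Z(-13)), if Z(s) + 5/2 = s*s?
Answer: √2494/2 ≈ 24.970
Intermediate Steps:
Z(s) = -5/2 + s² (Z(s) = -5/2 + s*s = -5/2 + s²)
√(457 + Z(-13)) = √(457 + (-5/2 + (-13)²)) = √(457 + (-5/2 + 169)) = √(457 + 333/2) = √(1247/2) = √2494/2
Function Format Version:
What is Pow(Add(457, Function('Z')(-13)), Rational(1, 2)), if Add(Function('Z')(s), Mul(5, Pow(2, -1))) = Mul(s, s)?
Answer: Mul(Rational(1, 2), Pow(2494, Rational(1, 2))) ≈ 24.970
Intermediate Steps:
Function('Z')(s) = Add(Rational(-5, 2), Pow(s, 2)) (Function('Z')(s) = Add(Rational(-5, 2), Mul(s, s)) = Add(Rational(-5, 2), Pow(s, 2)))
Pow(Add(457, Function('Z')(-13)), Rational(1, 2)) = Pow(Add(457, Add(Rational(-5, 2), Pow(-13, 2))), Rational(1, 2)) = Pow(Add(457, Add(Rational(-5, 2), 169)), Rational(1, 2)) = Pow(Add(457, Rational(333, 2)), Rational(1, 2)) = Pow(Rational(1247, 2), Rational(1, 2)) = Mul(Rational(1, 2), Pow(2494, Rational(1, 2)))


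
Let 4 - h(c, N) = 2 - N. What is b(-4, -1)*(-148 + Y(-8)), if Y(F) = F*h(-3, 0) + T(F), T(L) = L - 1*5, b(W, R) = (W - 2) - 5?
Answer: 1947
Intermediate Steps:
b(W, R) = -7 + W (b(W, R) = (-2 + W) - 5 = -7 + W)
T(L) = -5 + L (T(L) = L - 5 = -5 + L)
h(c, N) = 2 + N (h(c, N) = 4 - (2 - N) = 4 + (-2 + N) = 2 + N)
Y(F) = -5 + 3*F (Y(F) = F*(2 + 0) + (-5 + F) = F*2 + (-5 + F) = 2*F + (-5 + F) = -5 + 3*F)
b(-4, -1)*(-148 + Y(-8)) = (-7 - 4)*(-148 + (-5 + 3*(-8))) = -11*(-148 + (-5 - 24)) = -11*(-148 - 29) = -11*(-177) = 1947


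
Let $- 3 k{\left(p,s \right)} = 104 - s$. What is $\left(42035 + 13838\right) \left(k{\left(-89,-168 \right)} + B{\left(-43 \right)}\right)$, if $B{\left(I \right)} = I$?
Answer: $- \frac{22405073}{3} \approx -7.4684 \cdot 10^{6}$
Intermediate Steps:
$k{\left(p,s \right)} = - \frac{104}{3} + \frac{s}{3}$ ($k{\left(p,s \right)} = - \frac{104 - s}{3} = - \frac{104}{3} + \frac{s}{3}$)
$\left(42035 + 13838\right) \left(k{\left(-89,-168 \right)} + B{\left(-43 \right)}\right) = \left(42035 + 13838\right) \left(\left(- \frac{104}{3} + \frac{1}{3} \left(-168\right)\right) - 43\right) = 55873 \left(\left(- \frac{104}{3} - 56\right) - 43\right) = 55873 \left(- \frac{272}{3} - 43\right) = 55873 \left(- \frac{401}{3}\right) = - \frac{22405073}{3}$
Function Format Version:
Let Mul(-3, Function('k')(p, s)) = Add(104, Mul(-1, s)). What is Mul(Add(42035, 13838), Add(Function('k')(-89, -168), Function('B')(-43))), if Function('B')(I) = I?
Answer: Rational(-22405073, 3) ≈ -7.4684e+6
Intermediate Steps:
Function('k')(p, s) = Add(Rational(-104, 3), Mul(Rational(1, 3), s)) (Function('k')(p, s) = Mul(Rational(-1, 3), Add(104, Mul(-1, s))) = Add(Rational(-104, 3), Mul(Rational(1, 3), s)))
Mul(Add(42035, 13838), Add(Function('k')(-89, -168), Function('B')(-43))) = Mul(Add(42035, 13838), Add(Add(Rational(-104, 3), Mul(Rational(1, 3), -168)), -43)) = Mul(55873, Add(Add(Rational(-104, 3), -56), -43)) = Mul(55873, Add(Rational(-272, 3), -43)) = Mul(55873, Rational(-401, 3)) = Rational(-22405073, 3)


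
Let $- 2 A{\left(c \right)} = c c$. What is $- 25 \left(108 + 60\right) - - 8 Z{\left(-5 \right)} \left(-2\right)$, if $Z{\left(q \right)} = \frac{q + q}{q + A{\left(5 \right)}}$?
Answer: $- \frac{29464}{7} \approx -4209.1$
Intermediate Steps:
$A{\left(c \right)} = - \frac{c^{2}}{2}$ ($A{\left(c \right)} = - \frac{c c}{2} = - \frac{c^{2}}{2}$)
$Z{\left(q \right)} = \frac{2 q}{- \frac{25}{2} + q}$ ($Z{\left(q \right)} = \frac{q + q}{q - \frac{5^{2}}{2}} = \frac{2 q}{q - \frac{25}{2}} = \frac{2 q}{- \frac{25}{2} + q}$)
$- 25 \left(108 + 60\right) - - 8 Z{\left(-5 \right)} \left(-2\right) = - 25 \left(108 + 60\right) - - 8 \cdot 4 \left(-5\right) \frac{1}{-25 + 2 \left(-5\right)} \left(-2\right) = \left(-25\right) 168 - - 8 \cdot 4 \left(-5\right) \frac{1}{-25 - 10} \left(-2\right) = -4200 - - 8 \cdot 4 \left(-5\right) \frac{1}{-35} \left(-2\right) = -4200 - - 8 \cdot 4 \left(-5\right) \left(- \frac{1}{35}\right) \left(-2\right) = -4200 - \left(-8\right) \frac{4}{7} \left(-2\right) = -4200 - \left(- \frac{32}{7}\right) \left(-2\right) = -4200 - \frac{64}{7} = - \frac{29464}{7}$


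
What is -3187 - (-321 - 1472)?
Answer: -1394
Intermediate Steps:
-3187 - (-321 - 1472) = -3187 - 1*(-1793) = -3187 + 1793 = -1394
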